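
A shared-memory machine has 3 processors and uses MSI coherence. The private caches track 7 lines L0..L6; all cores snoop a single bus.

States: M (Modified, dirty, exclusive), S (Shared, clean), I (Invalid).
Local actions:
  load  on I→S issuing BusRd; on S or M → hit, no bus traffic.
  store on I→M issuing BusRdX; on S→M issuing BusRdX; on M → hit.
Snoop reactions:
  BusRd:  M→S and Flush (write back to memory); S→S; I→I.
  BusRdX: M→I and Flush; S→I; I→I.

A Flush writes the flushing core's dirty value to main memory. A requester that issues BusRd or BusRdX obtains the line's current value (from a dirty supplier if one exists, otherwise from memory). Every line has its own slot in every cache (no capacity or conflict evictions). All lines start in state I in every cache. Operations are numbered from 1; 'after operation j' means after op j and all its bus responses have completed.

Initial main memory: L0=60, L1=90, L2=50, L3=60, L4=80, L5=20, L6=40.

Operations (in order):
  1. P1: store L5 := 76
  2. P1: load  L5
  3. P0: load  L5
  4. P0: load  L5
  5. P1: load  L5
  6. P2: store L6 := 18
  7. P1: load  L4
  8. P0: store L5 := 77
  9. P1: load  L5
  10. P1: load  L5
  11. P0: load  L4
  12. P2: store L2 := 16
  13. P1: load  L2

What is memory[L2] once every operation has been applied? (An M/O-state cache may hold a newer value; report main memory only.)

memory[L2] = 16

1. P1: store L5 := 76  bus=[BusRdX]  L5: P0=I P1=M P2=I  mem[L5]=20
2. P1: load  L5  bus=[-]  L5: P0=I P1=M P2=I  mem[L5]=20
3. P0: load  L5  bus=[BusRd,Flush]  L5: P0=S P1=S P2=I  mem[L5]=76
4. P0: load  L5  bus=[-]  L5: P0=S P1=S P2=I  mem[L5]=76
5. P1: load  L5  bus=[-]  L5: P0=S P1=S P2=I  mem[L5]=76
6. P2: store L6 := 18  bus=[BusRdX]  L6: P0=I P1=I P2=M  mem[L6]=40
7. P1: load  L4  bus=[BusRd]  L4: P0=I P1=S P2=I  mem[L4]=80
8. P0: store L5 := 77  bus=[BusRdX]  L5: P0=M P1=I P2=I  mem[L5]=76
9. P1: load  L5  bus=[BusRd,Flush]  L5: P0=S P1=S P2=I  mem[L5]=77
10. P1: load  L5  bus=[-]  L5: P0=S P1=S P2=I  mem[L5]=77
11. P0: load  L4  bus=[BusRd]  L4: P0=S P1=S P2=I  mem[L4]=80
12. P2: store L2 := 16  bus=[BusRdX]  L2: P0=I P1=I P2=M  mem[L2]=50
13. P1: load  L2  bus=[BusRd,Flush]  L2: P0=I P1=S P2=S  mem[L2]=16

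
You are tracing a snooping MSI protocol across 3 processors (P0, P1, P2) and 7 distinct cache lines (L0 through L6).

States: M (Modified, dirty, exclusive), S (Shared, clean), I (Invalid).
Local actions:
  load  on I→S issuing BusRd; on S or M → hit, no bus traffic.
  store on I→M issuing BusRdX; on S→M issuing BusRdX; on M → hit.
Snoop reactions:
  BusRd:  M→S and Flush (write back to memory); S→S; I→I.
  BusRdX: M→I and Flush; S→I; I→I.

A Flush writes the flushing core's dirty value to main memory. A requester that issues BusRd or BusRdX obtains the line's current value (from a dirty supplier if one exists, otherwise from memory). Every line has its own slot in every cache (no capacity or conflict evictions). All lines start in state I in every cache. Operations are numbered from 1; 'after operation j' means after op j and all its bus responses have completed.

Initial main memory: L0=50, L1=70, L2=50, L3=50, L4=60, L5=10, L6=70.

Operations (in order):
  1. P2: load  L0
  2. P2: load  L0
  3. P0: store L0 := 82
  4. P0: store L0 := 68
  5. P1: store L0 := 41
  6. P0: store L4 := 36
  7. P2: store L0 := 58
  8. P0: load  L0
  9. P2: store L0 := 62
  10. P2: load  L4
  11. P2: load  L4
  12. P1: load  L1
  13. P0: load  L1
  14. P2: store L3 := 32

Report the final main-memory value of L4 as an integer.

1. P2: load  L0  bus=[BusRd]  L0: P0=I P1=I P2=S  mem[L0]=50
2. P2: load  L0  bus=[-]  L0: P0=I P1=I P2=S  mem[L0]=50
3. P0: store L0 := 82  bus=[BusRdX]  L0: P0=M P1=I P2=I  mem[L0]=50
4. P0: store L0 := 68  bus=[-]  L0: P0=M P1=I P2=I  mem[L0]=50
5. P1: store L0 := 41  bus=[BusRdX,Flush]  L0: P0=I P1=M P2=I  mem[L0]=68
6. P0: store L4 := 36  bus=[BusRdX]  L4: P0=M P1=I P2=I  mem[L4]=60
7. P2: store L0 := 58  bus=[BusRdX,Flush]  L0: P0=I P1=I P2=M  mem[L0]=41
8. P0: load  L0  bus=[BusRd,Flush]  L0: P0=S P1=I P2=S  mem[L0]=58
9. P2: store L0 := 62  bus=[BusRdX]  L0: P0=I P1=I P2=M  mem[L0]=58
10. P2: load  L4  bus=[BusRd,Flush]  L4: P0=S P1=I P2=S  mem[L4]=36
11. P2: load  L4  bus=[-]  L4: P0=S P1=I P2=S  mem[L4]=36
12. P1: load  L1  bus=[BusRd]  L1: P0=I P1=S P2=I  mem[L1]=70
13. P0: load  L1  bus=[BusRd]  L1: P0=S P1=S P2=I  mem[L1]=70
14. P2: store L3 := 32  bus=[BusRdX]  L3: P0=I P1=I P2=M  mem[L3]=50

memory[L4] = 36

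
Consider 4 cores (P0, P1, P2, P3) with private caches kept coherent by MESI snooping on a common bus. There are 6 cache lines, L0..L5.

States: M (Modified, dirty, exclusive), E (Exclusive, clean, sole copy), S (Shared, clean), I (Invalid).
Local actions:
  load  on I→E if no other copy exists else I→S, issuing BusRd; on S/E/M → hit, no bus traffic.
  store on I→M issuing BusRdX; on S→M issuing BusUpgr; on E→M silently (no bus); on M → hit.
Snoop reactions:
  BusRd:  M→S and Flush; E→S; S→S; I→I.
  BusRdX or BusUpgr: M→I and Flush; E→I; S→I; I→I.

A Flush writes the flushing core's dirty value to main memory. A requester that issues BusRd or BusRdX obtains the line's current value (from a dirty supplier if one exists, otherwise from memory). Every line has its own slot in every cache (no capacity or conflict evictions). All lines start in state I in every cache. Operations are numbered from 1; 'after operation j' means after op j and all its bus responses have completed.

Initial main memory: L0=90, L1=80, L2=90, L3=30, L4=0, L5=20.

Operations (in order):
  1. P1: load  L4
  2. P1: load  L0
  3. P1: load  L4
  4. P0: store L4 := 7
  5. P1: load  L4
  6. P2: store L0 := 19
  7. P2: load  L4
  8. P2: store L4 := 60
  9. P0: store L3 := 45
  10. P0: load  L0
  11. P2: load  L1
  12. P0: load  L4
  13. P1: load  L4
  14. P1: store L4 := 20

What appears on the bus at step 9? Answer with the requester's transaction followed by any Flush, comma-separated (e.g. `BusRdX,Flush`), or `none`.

bus = BusRdX

step 1: P1: load  L4  ⟶  IEII  (L4)  txn=BusRd  M[L4]=0
step 2: P1: load  L0  ⟶  IEII  (L0)  txn=BusRd  M[L0]=90
step 3: P1: load  L4  ⟶  IEII  (L4)  txn=∅  M[L4]=0
step 4: P0: store L4 := 7  ⟶  MIII  (L4)  txn=BusRdX  M[L4]=0
step 5: P1: load  L4  ⟶  SSII  (L4)  txn=BusRd+Flush  M[L4]=7
step 6: P2: store L0 := 19  ⟶  IIMI  (L0)  txn=BusRdX  M[L0]=90
step 7: P2: load  L4  ⟶  SSSI  (L4)  txn=BusRd  M[L4]=7
step 8: P2: store L4 := 60  ⟶  IIMI  (L4)  txn=BusUpgr  M[L4]=7
step 9: P0: store L3 := 45  ⟶  MIII  (L3)  txn=BusRdX  M[L3]=30
step 10: P0: load  L0  ⟶  SISI  (L0)  txn=BusRd+Flush  M[L0]=19
step 11: P2: load  L1  ⟶  IIEI  (L1)  txn=BusRd  M[L1]=80
step 12: P0: load  L4  ⟶  SISI  (L4)  txn=BusRd+Flush  M[L4]=60
step 13: P1: load  L4  ⟶  SSSI  (L4)  txn=BusRd  M[L4]=60
step 14: P1: store L4 := 20  ⟶  IMII  (L4)  txn=BusUpgr  M[L4]=60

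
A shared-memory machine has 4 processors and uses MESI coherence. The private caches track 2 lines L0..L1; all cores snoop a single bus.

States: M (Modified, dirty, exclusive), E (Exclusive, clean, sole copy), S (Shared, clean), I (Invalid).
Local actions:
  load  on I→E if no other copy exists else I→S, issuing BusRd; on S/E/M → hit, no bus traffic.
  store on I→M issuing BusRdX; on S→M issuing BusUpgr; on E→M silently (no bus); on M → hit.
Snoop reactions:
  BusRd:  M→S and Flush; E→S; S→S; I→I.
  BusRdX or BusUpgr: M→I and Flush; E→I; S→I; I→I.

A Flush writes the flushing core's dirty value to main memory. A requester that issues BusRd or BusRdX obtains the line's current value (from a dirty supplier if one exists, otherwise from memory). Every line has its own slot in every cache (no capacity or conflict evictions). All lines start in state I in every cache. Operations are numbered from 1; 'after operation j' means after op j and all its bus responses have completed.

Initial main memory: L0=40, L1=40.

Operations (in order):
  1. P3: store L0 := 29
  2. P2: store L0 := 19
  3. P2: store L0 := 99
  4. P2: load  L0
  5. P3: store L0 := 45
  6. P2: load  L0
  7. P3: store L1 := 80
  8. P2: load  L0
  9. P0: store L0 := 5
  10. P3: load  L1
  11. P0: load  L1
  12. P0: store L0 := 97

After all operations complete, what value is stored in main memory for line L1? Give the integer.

memory[L1] = 80

step 1: P3: store L0 := 29  ⟶  IIIM  (L0)  txn=BusRdX  M[L0]=40
step 2: P2: store L0 := 19  ⟶  IIMI  (L0)  txn=BusRdX+Flush  M[L0]=29
step 3: P2: store L0 := 99  ⟶  IIMI  (L0)  txn=∅  M[L0]=29
step 4: P2: load  L0  ⟶  IIMI  (L0)  txn=∅  M[L0]=29
step 5: P3: store L0 := 45  ⟶  IIIM  (L0)  txn=BusRdX+Flush  M[L0]=99
step 6: P2: load  L0  ⟶  IISS  (L0)  txn=BusRd+Flush  M[L0]=45
step 7: P3: store L1 := 80  ⟶  IIIM  (L1)  txn=BusRdX  M[L1]=40
step 8: P2: load  L0  ⟶  IISS  (L0)  txn=∅  M[L0]=45
step 9: P0: store L0 := 5  ⟶  MIII  (L0)  txn=BusRdX  M[L0]=45
step 10: P3: load  L1  ⟶  IIIM  (L1)  txn=∅  M[L1]=40
step 11: P0: load  L1  ⟶  SIIS  (L1)  txn=BusRd+Flush  M[L1]=80
step 12: P0: store L0 := 97  ⟶  MIII  (L0)  txn=∅  M[L0]=45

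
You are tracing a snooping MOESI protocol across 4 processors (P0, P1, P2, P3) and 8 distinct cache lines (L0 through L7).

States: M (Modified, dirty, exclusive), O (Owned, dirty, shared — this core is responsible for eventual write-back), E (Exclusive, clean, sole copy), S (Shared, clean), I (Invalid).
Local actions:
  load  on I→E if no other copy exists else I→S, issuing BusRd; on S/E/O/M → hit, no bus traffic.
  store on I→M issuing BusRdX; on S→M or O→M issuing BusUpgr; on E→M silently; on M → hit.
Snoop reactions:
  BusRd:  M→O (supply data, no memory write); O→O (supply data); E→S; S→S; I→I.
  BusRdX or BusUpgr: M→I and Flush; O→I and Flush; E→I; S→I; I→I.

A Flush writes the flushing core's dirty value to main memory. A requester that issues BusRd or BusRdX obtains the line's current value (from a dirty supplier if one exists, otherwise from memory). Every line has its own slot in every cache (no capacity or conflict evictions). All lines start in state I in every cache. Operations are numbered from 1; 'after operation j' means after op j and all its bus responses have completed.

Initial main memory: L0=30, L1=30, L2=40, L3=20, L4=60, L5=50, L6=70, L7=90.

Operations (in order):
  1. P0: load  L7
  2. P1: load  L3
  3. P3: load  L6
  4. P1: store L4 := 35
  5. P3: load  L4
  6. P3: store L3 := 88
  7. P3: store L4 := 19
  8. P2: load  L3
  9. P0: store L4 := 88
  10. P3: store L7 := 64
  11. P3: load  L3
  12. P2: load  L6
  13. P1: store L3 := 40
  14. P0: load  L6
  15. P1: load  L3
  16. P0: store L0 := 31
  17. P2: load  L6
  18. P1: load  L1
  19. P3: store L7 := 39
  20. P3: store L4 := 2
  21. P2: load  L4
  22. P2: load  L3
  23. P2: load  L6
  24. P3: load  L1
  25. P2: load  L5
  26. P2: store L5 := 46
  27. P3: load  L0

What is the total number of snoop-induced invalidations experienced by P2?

  op1 P0: load  L7 → E/I/I/I on L7; bus BusRd; mem=90
  op2 P1: load  L3 → I/E/I/I on L3; bus BusRd; mem=20
  op3 P3: load  L6 → I/I/I/E on L6; bus BusRd; mem=70
  op4 P1: store L4 := 35 → I/M/I/I on L4; bus BusRdX; mem=60
  op5 P3: load  L4 → I/O/I/S on L4; bus BusRd; mem=60
  op6 P3: store L3 := 88 → I/I/I/M on L3; bus BusRdX; mem=20
  op7 P3: store L4 := 19 → I/I/I/M on L4; bus BusUpgr Flush; mem=35
  op8 P2: load  L3 → I/I/S/O on L3; bus BusRd; mem=20
  op9 P0: store L4 := 88 → M/I/I/I on L4; bus BusRdX Flush; mem=19
  op10 P3: store L7 := 64 → I/I/I/M on L7; bus BusRdX; mem=90
  op11 P3: load  L3 → I/I/S/O on L3; bus (none); mem=20
  op12 P2: load  L6 → I/I/S/S on L6; bus BusRd; mem=70
  op13 P1: store L3 := 40 → I/M/I/I on L3; bus BusRdX Flush; mem=88
  op14 P0: load  L6 → S/I/S/S on L6; bus BusRd; mem=70
  op15 P1: load  L3 → I/M/I/I on L3; bus (none); mem=88
  op16 P0: store L0 := 31 → M/I/I/I on L0; bus BusRdX; mem=30
  op17 P2: load  L6 → S/I/S/S on L6; bus (none); mem=70
  op18 P1: load  L1 → I/E/I/I on L1; bus BusRd; mem=30
  op19 P3: store L7 := 39 → I/I/I/M on L7; bus (none); mem=90
  op20 P3: store L4 := 2 → I/I/I/M on L4; bus BusRdX Flush; mem=88
  op21 P2: load  L4 → I/I/S/O on L4; bus BusRd; mem=88
  op22 P2: load  L3 → I/O/S/I on L3; bus BusRd; mem=88
  op23 P2: load  L6 → S/I/S/S on L6; bus (none); mem=70
  op24 P3: load  L1 → I/S/I/S on L1; bus BusRd; mem=30
  op25 P2: load  L5 → I/I/E/I on L5; bus BusRd; mem=50
  op26 P2: store L5 := 46 → I/I/M/I on L5; bus (none); mem=50
  op27 P3: load  L0 → O/I/I/S on L0; bus BusRd; mem=30

invalidations = 1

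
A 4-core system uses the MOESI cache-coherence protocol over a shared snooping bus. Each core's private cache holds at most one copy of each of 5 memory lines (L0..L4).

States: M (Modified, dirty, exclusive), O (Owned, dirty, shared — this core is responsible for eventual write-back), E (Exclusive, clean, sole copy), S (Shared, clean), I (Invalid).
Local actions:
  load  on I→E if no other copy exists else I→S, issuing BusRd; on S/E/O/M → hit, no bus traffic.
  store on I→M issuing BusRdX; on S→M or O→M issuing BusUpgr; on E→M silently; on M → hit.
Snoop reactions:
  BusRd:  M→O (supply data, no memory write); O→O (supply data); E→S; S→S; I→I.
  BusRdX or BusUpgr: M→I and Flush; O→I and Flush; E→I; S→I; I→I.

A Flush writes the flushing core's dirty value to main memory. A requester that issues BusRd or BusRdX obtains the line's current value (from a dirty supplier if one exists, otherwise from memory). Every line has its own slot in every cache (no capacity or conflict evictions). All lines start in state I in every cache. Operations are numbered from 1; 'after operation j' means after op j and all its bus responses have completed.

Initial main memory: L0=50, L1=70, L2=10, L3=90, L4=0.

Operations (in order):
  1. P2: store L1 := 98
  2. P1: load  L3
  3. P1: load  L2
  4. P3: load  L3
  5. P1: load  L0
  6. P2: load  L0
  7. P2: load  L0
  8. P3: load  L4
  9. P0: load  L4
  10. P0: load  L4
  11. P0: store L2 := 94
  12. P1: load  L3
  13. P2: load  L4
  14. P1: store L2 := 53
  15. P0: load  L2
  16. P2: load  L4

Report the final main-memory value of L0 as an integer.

memory[L0] = 50

1. P2: store L1 := 98  bus=[BusRdX]  L1: P0=I P1=I P2=M P3=I  mem[L1]=70
2. P1: load  L3  bus=[BusRd]  L3: P0=I P1=E P2=I P3=I  mem[L3]=90
3. P1: load  L2  bus=[BusRd]  L2: P0=I P1=E P2=I P3=I  mem[L2]=10
4. P3: load  L3  bus=[BusRd]  L3: P0=I P1=S P2=I P3=S  mem[L3]=90
5. P1: load  L0  bus=[BusRd]  L0: P0=I P1=E P2=I P3=I  mem[L0]=50
6. P2: load  L0  bus=[BusRd]  L0: P0=I P1=S P2=S P3=I  mem[L0]=50
7. P2: load  L0  bus=[-]  L0: P0=I P1=S P2=S P3=I  mem[L0]=50
8. P3: load  L4  bus=[BusRd]  L4: P0=I P1=I P2=I P3=E  mem[L4]=0
9. P0: load  L4  bus=[BusRd]  L4: P0=S P1=I P2=I P3=S  mem[L4]=0
10. P0: load  L4  bus=[-]  L4: P0=S P1=I P2=I P3=S  mem[L4]=0
11. P0: store L2 := 94  bus=[BusRdX]  L2: P0=M P1=I P2=I P3=I  mem[L2]=10
12. P1: load  L3  bus=[-]  L3: P0=I P1=S P2=I P3=S  mem[L3]=90
13. P2: load  L4  bus=[BusRd]  L4: P0=S P1=I P2=S P3=S  mem[L4]=0
14. P1: store L2 := 53  bus=[BusRdX,Flush]  L2: P0=I P1=M P2=I P3=I  mem[L2]=94
15. P0: load  L2  bus=[BusRd]  L2: P0=S P1=O P2=I P3=I  mem[L2]=94
16. P2: load  L4  bus=[-]  L4: P0=S P1=I P2=S P3=S  mem[L4]=0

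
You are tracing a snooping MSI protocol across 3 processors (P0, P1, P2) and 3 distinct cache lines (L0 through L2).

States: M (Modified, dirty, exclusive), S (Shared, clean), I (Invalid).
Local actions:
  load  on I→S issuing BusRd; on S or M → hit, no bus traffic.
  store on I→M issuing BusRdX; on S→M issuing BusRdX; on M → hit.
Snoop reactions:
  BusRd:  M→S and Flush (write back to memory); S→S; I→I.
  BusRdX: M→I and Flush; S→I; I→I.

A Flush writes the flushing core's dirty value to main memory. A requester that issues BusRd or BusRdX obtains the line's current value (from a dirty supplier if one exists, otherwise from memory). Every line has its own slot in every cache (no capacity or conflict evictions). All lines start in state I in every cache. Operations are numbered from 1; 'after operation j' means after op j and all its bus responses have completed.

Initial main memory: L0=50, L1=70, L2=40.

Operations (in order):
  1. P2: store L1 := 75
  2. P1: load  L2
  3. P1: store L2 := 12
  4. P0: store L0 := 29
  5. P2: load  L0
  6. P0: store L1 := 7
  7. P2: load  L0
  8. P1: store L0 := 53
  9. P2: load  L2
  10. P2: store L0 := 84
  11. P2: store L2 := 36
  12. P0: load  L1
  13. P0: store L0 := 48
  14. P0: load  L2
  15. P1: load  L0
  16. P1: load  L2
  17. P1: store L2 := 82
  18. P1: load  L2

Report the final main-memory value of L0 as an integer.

1. P2: store L1 := 75  bus=[BusRdX]  L1: P0=I P1=I P2=M  mem[L1]=70
2. P1: load  L2  bus=[BusRd]  L2: P0=I P1=S P2=I  mem[L2]=40
3. P1: store L2 := 12  bus=[BusRdX]  L2: P0=I P1=M P2=I  mem[L2]=40
4. P0: store L0 := 29  bus=[BusRdX]  L0: P0=M P1=I P2=I  mem[L0]=50
5. P2: load  L0  bus=[BusRd,Flush]  L0: P0=S P1=I P2=S  mem[L0]=29
6. P0: store L1 := 7  bus=[BusRdX,Flush]  L1: P0=M P1=I P2=I  mem[L1]=75
7. P2: load  L0  bus=[-]  L0: P0=S P1=I P2=S  mem[L0]=29
8. P1: store L0 := 53  bus=[BusRdX]  L0: P0=I P1=M P2=I  mem[L0]=29
9. P2: load  L2  bus=[BusRd,Flush]  L2: P0=I P1=S P2=S  mem[L2]=12
10. P2: store L0 := 84  bus=[BusRdX,Flush]  L0: P0=I P1=I P2=M  mem[L0]=53
11. P2: store L2 := 36  bus=[BusRdX]  L2: P0=I P1=I P2=M  mem[L2]=12
12. P0: load  L1  bus=[-]  L1: P0=M P1=I P2=I  mem[L1]=75
13. P0: store L0 := 48  bus=[BusRdX,Flush]  L0: P0=M P1=I P2=I  mem[L0]=84
14. P0: load  L2  bus=[BusRd,Flush]  L2: P0=S P1=I P2=S  mem[L2]=36
15. P1: load  L0  bus=[BusRd,Flush]  L0: P0=S P1=S P2=I  mem[L0]=48
16. P1: load  L2  bus=[BusRd]  L2: P0=S P1=S P2=S  mem[L2]=36
17. P1: store L2 := 82  bus=[BusRdX]  L2: P0=I P1=M P2=I  mem[L2]=36
18. P1: load  L2  bus=[-]  L2: P0=I P1=M P2=I  mem[L2]=36

memory[L0] = 48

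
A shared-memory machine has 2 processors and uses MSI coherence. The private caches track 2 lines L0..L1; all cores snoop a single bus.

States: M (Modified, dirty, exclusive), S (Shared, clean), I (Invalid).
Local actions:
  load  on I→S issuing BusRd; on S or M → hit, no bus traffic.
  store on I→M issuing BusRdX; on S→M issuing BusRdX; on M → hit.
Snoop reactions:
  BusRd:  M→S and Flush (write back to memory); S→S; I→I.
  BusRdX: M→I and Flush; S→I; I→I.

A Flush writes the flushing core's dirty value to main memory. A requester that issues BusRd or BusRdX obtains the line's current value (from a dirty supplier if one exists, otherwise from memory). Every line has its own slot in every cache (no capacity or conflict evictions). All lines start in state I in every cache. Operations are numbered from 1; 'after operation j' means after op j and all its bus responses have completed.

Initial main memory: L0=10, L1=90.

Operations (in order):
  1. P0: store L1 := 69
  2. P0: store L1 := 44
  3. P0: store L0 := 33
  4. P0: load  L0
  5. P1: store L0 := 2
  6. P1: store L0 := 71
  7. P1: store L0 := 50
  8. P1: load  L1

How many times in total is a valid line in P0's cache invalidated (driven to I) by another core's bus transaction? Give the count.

invalidations = 1

step 1: P0: store L1 := 69  ⟶  MI  (L1)  txn=BusRdX  M[L1]=90
step 2: P0: store L1 := 44  ⟶  MI  (L1)  txn=∅  M[L1]=90
step 3: P0: store L0 := 33  ⟶  MI  (L0)  txn=BusRdX  M[L0]=10
step 4: P0: load  L0  ⟶  MI  (L0)  txn=∅  M[L0]=10
step 5: P1: store L0 := 2  ⟶  IM  (L0)  txn=BusRdX+Flush  M[L0]=33
step 6: P1: store L0 := 71  ⟶  IM  (L0)  txn=∅  M[L0]=33
step 7: P1: store L0 := 50  ⟶  IM  (L0)  txn=∅  M[L0]=33
step 8: P1: load  L1  ⟶  SS  (L1)  txn=BusRd+Flush  M[L1]=44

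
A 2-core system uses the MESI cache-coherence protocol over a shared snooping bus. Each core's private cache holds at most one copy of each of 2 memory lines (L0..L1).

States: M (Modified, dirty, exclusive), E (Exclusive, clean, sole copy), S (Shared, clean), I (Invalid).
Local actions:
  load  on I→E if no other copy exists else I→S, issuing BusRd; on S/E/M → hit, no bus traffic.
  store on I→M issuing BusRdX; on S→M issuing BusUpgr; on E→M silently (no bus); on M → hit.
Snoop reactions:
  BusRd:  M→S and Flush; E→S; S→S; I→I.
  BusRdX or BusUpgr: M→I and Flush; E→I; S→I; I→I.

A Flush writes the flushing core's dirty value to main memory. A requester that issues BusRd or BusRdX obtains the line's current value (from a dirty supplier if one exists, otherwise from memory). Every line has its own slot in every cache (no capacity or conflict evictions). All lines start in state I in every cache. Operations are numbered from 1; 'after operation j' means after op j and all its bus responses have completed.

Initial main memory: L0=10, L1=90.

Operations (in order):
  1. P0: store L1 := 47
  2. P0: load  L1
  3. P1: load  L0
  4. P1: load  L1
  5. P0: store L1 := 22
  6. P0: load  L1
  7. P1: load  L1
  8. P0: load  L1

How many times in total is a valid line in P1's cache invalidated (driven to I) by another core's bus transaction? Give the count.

[1] P0: store L1 := 47 | P0:M(47), P1:I | bus: BusRdX
[2] P0: load  L1 | P0:M(47), P1:I | bus: none
[3] P1: load  L0 | P0:I, P1:E(10) | bus: BusRd
[4] P1: load  L1 | P0:S(47), P1:S(47) | bus: BusRd,Flush
[5] P0: store L1 := 22 | P0:M(22), P1:I | bus: BusUpgr
[6] P0: load  L1 | P0:M(22), P1:I | bus: none
[7] P1: load  L1 | P0:S(22), P1:S(22) | bus: BusRd,Flush
[8] P0: load  L1 | P0:S(22), P1:S(22) | bus: none

invalidations = 1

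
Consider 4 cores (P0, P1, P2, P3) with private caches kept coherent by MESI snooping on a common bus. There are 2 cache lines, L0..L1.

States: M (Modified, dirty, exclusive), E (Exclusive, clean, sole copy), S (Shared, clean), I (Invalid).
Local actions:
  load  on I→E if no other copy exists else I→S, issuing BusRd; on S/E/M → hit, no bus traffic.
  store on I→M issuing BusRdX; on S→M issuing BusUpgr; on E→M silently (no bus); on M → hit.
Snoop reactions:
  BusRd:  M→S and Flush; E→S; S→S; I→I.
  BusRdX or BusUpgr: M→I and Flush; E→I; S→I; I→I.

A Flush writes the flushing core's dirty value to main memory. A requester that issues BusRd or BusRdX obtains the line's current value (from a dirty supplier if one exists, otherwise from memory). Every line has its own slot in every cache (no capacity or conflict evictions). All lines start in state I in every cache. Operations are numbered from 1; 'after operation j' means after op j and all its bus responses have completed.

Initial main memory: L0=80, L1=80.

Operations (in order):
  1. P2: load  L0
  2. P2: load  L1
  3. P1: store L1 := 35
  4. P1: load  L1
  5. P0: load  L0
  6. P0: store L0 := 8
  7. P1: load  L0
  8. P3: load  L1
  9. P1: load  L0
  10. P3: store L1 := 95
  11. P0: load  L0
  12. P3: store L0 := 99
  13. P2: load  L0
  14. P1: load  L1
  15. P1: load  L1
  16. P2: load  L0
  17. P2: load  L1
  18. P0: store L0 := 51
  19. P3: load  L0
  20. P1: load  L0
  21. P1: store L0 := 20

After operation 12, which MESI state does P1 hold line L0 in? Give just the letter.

step 1: P2: load  L0  ⟶  IIEI  (L0)  txn=BusRd  M[L0]=80
step 2: P2: load  L1  ⟶  IIEI  (L1)  txn=BusRd  M[L1]=80
step 3: P1: store L1 := 35  ⟶  IMII  (L1)  txn=BusRdX  M[L1]=80
step 4: P1: load  L1  ⟶  IMII  (L1)  txn=∅  M[L1]=80
step 5: P0: load  L0  ⟶  SISI  (L0)  txn=BusRd  M[L0]=80
step 6: P0: store L0 := 8  ⟶  MIII  (L0)  txn=BusUpgr  M[L0]=80
step 7: P1: load  L0  ⟶  SSII  (L0)  txn=BusRd+Flush  M[L0]=8
step 8: P3: load  L1  ⟶  ISIS  (L1)  txn=BusRd+Flush  M[L1]=35
step 9: P1: load  L0  ⟶  SSII  (L0)  txn=∅  M[L0]=8
step 10: P3: store L1 := 95  ⟶  IIIM  (L1)  txn=BusUpgr  M[L1]=35
step 11: P0: load  L0  ⟶  SSII  (L0)  txn=∅  M[L0]=8
step 12: P3: store L0 := 99  ⟶  IIIM  (L0)  txn=BusRdX  M[L0]=8
step 13: P2: load  L0  ⟶  IISS  (L0)  txn=BusRd+Flush  M[L0]=99
step 14: P1: load  L1  ⟶  ISIS  (L1)  txn=BusRd+Flush  M[L1]=95
step 15: P1: load  L1  ⟶  ISIS  (L1)  txn=∅  M[L1]=95
step 16: P2: load  L0  ⟶  IISS  (L0)  txn=∅  M[L0]=99
step 17: P2: load  L1  ⟶  ISSS  (L1)  txn=BusRd  M[L1]=95
step 18: P0: store L0 := 51  ⟶  MIII  (L0)  txn=BusRdX  M[L0]=99
step 19: P3: load  L0  ⟶  SIIS  (L0)  txn=BusRd+Flush  M[L0]=51
step 20: P1: load  L0  ⟶  SSIS  (L0)  txn=BusRd  M[L0]=51
step 21: P1: store L0 := 20  ⟶  IMII  (L0)  txn=BusUpgr  M[L0]=51

state = I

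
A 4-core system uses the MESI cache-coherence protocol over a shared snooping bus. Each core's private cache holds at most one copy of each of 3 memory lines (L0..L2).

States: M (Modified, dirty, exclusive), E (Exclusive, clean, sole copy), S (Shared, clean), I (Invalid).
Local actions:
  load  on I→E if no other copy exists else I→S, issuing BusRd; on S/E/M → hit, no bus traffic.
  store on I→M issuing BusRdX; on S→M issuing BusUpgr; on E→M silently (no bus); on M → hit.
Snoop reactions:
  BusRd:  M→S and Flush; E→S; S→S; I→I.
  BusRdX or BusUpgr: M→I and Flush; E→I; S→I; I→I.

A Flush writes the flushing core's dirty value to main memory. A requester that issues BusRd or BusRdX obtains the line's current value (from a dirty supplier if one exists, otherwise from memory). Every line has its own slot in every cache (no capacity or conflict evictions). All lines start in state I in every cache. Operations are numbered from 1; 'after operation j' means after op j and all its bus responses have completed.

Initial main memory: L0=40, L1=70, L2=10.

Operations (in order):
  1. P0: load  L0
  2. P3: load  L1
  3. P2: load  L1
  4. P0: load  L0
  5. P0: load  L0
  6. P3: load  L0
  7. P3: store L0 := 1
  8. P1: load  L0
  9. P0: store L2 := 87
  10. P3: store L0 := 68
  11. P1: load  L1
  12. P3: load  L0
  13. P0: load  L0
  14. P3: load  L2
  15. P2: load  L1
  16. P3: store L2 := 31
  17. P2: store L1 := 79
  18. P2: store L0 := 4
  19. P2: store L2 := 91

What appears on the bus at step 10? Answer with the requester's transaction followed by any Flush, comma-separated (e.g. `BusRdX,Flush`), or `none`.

bus = BusUpgr

step 1: P0: load  L0  ⟶  EIII  (L0)  txn=BusRd  M[L0]=40
step 2: P3: load  L1  ⟶  IIIE  (L1)  txn=BusRd  M[L1]=70
step 3: P2: load  L1  ⟶  IISS  (L1)  txn=BusRd  M[L1]=70
step 4: P0: load  L0  ⟶  EIII  (L0)  txn=∅  M[L0]=40
step 5: P0: load  L0  ⟶  EIII  (L0)  txn=∅  M[L0]=40
step 6: P3: load  L0  ⟶  SIIS  (L0)  txn=BusRd  M[L0]=40
step 7: P3: store L0 := 1  ⟶  IIIM  (L0)  txn=BusUpgr  M[L0]=40
step 8: P1: load  L0  ⟶  ISIS  (L0)  txn=BusRd+Flush  M[L0]=1
step 9: P0: store L2 := 87  ⟶  MIII  (L2)  txn=BusRdX  M[L2]=10
step 10: P3: store L0 := 68  ⟶  IIIM  (L0)  txn=BusUpgr  M[L0]=1
step 11: P1: load  L1  ⟶  ISSS  (L1)  txn=BusRd  M[L1]=70
step 12: P3: load  L0  ⟶  IIIM  (L0)  txn=∅  M[L0]=1
step 13: P0: load  L0  ⟶  SIIS  (L0)  txn=BusRd+Flush  M[L0]=68
step 14: P3: load  L2  ⟶  SIIS  (L2)  txn=BusRd+Flush  M[L2]=87
step 15: P2: load  L1  ⟶  ISSS  (L1)  txn=∅  M[L1]=70
step 16: P3: store L2 := 31  ⟶  IIIM  (L2)  txn=BusUpgr  M[L2]=87
step 17: P2: store L1 := 79  ⟶  IIMI  (L1)  txn=BusUpgr  M[L1]=70
step 18: P2: store L0 := 4  ⟶  IIMI  (L0)  txn=BusRdX  M[L0]=68
step 19: P2: store L2 := 91  ⟶  IIMI  (L2)  txn=BusRdX+Flush  M[L2]=31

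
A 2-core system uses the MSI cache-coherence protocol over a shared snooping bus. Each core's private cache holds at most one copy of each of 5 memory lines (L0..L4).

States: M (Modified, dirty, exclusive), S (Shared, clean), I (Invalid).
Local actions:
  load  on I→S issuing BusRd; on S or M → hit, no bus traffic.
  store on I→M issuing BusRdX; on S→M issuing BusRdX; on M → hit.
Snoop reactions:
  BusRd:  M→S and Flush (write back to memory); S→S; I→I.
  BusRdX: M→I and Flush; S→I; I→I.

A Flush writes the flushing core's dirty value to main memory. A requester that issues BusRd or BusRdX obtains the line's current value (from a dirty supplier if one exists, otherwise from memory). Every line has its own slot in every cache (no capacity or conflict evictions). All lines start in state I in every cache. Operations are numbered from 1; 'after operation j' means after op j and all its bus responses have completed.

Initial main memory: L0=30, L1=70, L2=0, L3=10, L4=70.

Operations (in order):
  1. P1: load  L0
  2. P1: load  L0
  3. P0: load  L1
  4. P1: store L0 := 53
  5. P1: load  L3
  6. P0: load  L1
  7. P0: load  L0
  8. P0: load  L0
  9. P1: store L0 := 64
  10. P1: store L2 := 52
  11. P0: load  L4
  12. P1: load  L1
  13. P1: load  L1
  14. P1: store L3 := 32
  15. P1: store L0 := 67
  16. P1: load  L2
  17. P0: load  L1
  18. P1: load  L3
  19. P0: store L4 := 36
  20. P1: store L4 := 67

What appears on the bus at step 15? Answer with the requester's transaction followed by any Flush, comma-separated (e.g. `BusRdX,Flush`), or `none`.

[1] P1: load  L0 | P0:I, P1:S(30) | bus: BusRd
[2] P1: load  L0 | P0:I, P1:S(30) | bus: none
[3] P0: load  L1 | P0:S(70), P1:I | bus: BusRd
[4] P1: store L0 := 53 | P0:I, P1:M(53) | bus: BusRdX
[5] P1: load  L3 | P0:I, P1:S(10) | bus: BusRd
[6] P0: load  L1 | P0:S(70), P1:I | bus: none
[7] P0: load  L0 | P0:S(53), P1:S(53) | bus: BusRd,Flush
[8] P0: load  L0 | P0:S(53), P1:S(53) | bus: none
[9] P1: store L0 := 64 | P0:I, P1:M(64) | bus: BusRdX
[10] P1: store L2 := 52 | P0:I, P1:M(52) | bus: BusRdX
[11] P0: load  L4 | P0:S(70), P1:I | bus: BusRd
[12] P1: load  L1 | P0:S(70), P1:S(70) | bus: BusRd
[13] P1: load  L1 | P0:S(70), P1:S(70) | bus: none
[14] P1: store L3 := 32 | P0:I, P1:M(32) | bus: BusRdX
[15] P1: store L0 := 67 | P0:I, P1:M(67) | bus: none
[16] P1: load  L2 | P0:I, P1:M(52) | bus: none
[17] P0: load  L1 | P0:S(70), P1:S(70) | bus: none
[18] P1: load  L3 | P0:I, P1:M(32) | bus: none
[19] P0: store L4 := 36 | P0:M(36), P1:I | bus: BusRdX
[20] P1: store L4 := 67 | P0:I, P1:M(67) | bus: BusRdX,Flush

bus = none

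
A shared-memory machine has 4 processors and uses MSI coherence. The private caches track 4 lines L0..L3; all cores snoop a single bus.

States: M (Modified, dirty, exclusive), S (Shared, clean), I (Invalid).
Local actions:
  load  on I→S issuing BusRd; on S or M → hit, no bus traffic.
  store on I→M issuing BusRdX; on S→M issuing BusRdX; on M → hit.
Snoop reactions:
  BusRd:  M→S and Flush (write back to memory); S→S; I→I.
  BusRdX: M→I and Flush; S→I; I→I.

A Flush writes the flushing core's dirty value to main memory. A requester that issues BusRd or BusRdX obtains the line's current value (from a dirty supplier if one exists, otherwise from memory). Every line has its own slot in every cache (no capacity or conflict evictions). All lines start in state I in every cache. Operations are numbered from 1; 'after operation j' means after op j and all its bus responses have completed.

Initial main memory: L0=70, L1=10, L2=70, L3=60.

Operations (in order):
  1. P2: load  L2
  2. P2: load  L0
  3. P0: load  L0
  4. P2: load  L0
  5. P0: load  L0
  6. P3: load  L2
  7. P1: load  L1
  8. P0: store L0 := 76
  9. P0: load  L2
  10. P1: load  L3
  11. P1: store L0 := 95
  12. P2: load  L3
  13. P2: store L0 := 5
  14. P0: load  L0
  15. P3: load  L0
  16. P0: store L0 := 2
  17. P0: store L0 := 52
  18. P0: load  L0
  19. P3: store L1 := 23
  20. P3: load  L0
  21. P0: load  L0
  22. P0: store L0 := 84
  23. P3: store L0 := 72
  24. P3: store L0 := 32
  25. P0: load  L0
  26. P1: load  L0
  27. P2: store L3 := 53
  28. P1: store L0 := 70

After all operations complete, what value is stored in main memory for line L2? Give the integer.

  op1 P2: load  L2 → I/I/S/I on L2; bus BusRd; mem=70
  op2 P2: load  L0 → I/I/S/I on L0; bus BusRd; mem=70
  op3 P0: load  L0 → S/I/S/I on L0; bus BusRd; mem=70
  op4 P2: load  L0 → S/I/S/I on L0; bus (none); mem=70
  op5 P0: load  L0 → S/I/S/I on L0; bus (none); mem=70
  op6 P3: load  L2 → I/I/S/S on L2; bus BusRd; mem=70
  op7 P1: load  L1 → I/S/I/I on L1; bus BusRd; mem=10
  op8 P0: store L0 := 76 → M/I/I/I on L0; bus BusRdX; mem=70
  op9 P0: load  L2 → S/I/S/S on L2; bus BusRd; mem=70
  op10 P1: load  L3 → I/S/I/I on L3; bus BusRd; mem=60
  op11 P1: store L0 := 95 → I/M/I/I on L0; bus BusRdX Flush; mem=76
  op12 P2: load  L3 → I/S/S/I on L3; bus BusRd; mem=60
  op13 P2: store L0 := 5 → I/I/M/I on L0; bus BusRdX Flush; mem=95
  op14 P0: load  L0 → S/I/S/I on L0; bus BusRd Flush; mem=5
  op15 P3: load  L0 → S/I/S/S on L0; bus BusRd; mem=5
  op16 P0: store L0 := 2 → M/I/I/I on L0; bus BusRdX; mem=5
  op17 P0: store L0 := 52 → M/I/I/I on L0; bus (none); mem=5
  op18 P0: load  L0 → M/I/I/I on L0; bus (none); mem=5
  op19 P3: store L1 := 23 → I/I/I/M on L1; bus BusRdX; mem=10
  op20 P3: load  L0 → S/I/I/S on L0; bus BusRd Flush; mem=52
  op21 P0: load  L0 → S/I/I/S on L0; bus (none); mem=52
  op22 P0: store L0 := 84 → M/I/I/I on L0; bus BusRdX; mem=52
  op23 P3: store L0 := 72 → I/I/I/M on L0; bus BusRdX Flush; mem=84
  op24 P3: store L0 := 32 → I/I/I/M on L0; bus (none); mem=84
  op25 P0: load  L0 → S/I/I/S on L0; bus BusRd Flush; mem=32
  op26 P1: load  L0 → S/S/I/S on L0; bus BusRd; mem=32
  op27 P2: store L3 := 53 → I/I/M/I on L3; bus BusRdX; mem=60
  op28 P1: store L0 := 70 → I/M/I/I on L0; bus BusRdX; mem=32

memory[L2] = 70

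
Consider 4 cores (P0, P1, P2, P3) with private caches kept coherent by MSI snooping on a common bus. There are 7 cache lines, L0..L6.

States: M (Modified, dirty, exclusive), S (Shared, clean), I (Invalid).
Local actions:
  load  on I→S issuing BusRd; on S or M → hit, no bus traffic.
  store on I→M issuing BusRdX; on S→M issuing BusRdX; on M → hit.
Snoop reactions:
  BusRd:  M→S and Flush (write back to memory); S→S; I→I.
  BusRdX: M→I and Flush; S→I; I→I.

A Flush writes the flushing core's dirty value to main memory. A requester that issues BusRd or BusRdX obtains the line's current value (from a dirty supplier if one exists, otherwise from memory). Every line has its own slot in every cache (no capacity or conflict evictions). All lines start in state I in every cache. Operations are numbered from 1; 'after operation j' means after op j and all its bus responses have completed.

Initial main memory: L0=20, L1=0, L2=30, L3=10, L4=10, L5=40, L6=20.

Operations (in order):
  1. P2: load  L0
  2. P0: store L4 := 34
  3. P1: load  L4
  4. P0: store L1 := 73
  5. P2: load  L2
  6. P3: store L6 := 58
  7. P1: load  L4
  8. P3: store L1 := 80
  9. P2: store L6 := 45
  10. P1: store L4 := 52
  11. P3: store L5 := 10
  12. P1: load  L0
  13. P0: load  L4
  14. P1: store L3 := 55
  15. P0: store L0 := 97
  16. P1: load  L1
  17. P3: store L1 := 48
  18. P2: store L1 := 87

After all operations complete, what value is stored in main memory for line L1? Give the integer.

step 1: P2: load  L0  ⟶  IISI  (L0)  txn=BusRd  M[L0]=20
step 2: P0: store L4 := 34  ⟶  MIII  (L4)  txn=BusRdX  M[L4]=10
step 3: P1: load  L4  ⟶  SSII  (L4)  txn=BusRd+Flush  M[L4]=34
step 4: P0: store L1 := 73  ⟶  MIII  (L1)  txn=BusRdX  M[L1]=0
step 5: P2: load  L2  ⟶  IISI  (L2)  txn=BusRd  M[L2]=30
step 6: P3: store L6 := 58  ⟶  IIIM  (L6)  txn=BusRdX  M[L6]=20
step 7: P1: load  L4  ⟶  SSII  (L4)  txn=∅  M[L4]=34
step 8: P3: store L1 := 80  ⟶  IIIM  (L1)  txn=BusRdX+Flush  M[L1]=73
step 9: P2: store L6 := 45  ⟶  IIMI  (L6)  txn=BusRdX+Flush  M[L6]=58
step 10: P1: store L4 := 52  ⟶  IMII  (L4)  txn=BusRdX  M[L4]=34
step 11: P3: store L5 := 10  ⟶  IIIM  (L5)  txn=BusRdX  M[L5]=40
step 12: P1: load  L0  ⟶  ISSI  (L0)  txn=BusRd  M[L0]=20
step 13: P0: load  L4  ⟶  SSII  (L4)  txn=BusRd+Flush  M[L4]=52
step 14: P1: store L3 := 55  ⟶  IMII  (L3)  txn=BusRdX  M[L3]=10
step 15: P0: store L0 := 97  ⟶  MIII  (L0)  txn=BusRdX  M[L0]=20
step 16: P1: load  L1  ⟶  ISIS  (L1)  txn=BusRd+Flush  M[L1]=80
step 17: P3: store L1 := 48  ⟶  IIIM  (L1)  txn=BusRdX  M[L1]=80
step 18: P2: store L1 := 87  ⟶  IIMI  (L1)  txn=BusRdX+Flush  M[L1]=48

memory[L1] = 48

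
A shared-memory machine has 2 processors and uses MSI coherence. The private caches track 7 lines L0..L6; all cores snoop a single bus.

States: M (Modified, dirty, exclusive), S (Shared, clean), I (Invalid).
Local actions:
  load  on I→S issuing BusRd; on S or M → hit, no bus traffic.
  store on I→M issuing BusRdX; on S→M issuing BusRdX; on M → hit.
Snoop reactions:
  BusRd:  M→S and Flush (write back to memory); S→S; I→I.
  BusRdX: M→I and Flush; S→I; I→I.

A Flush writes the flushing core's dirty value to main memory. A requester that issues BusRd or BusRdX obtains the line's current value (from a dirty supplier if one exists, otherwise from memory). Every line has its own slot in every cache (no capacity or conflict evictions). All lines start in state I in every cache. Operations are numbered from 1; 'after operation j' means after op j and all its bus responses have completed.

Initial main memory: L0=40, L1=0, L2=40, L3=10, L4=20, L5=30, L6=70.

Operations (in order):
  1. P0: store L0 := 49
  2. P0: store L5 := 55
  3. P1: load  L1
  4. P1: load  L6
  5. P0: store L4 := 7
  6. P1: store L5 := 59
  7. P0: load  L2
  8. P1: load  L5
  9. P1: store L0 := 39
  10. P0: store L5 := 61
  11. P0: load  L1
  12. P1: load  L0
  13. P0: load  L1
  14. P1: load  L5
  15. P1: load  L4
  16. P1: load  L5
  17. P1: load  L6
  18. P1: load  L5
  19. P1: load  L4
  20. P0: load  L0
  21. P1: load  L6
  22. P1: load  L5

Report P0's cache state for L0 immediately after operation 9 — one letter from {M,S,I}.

[1] P0: store L0 := 49 | P0:M(49), P1:I | bus: BusRdX
[2] P0: store L5 := 55 | P0:M(55), P1:I | bus: BusRdX
[3] P1: load  L1 | P0:I, P1:S(0) | bus: BusRd
[4] P1: load  L6 | P0:I, P1:S(70) | bus: BusRd
[5] P0: store L4 := 7 | P0:M(7), P1:I | bus: BusRdX
[6] P1: store L5 := 59 | P0:I, P1:M(59) | bus: BusRdX,Flush
[7] P0: load  L2 | P0:S(40), P1:I | bus: BusRd
[8] P1: load  L5 | P0:I, P1:M(59) | bus: none
[9] P1: store L0 := 39 | P0:I, P1:M(39) | bus: BusRdX,Flush
[10] P0: store L5 := 61 | P0:M(61), P1:I | bus: BusRdX,Flush
[11] P0: load  L1 | P0:S(0), P1:S(0) | bus: BusRd
[12] P1: load  L0 | P0:I, P1:M(39) | bus: none
[13] P0: load  L1 | P0:S(0), P1:S(0) | bus: none
[14] P1: load  L5 | P0:S(61), P1:S(61) | bus: BusRd,Flush
[15] P1: load  L4 | P0:S(7), P1:S(7) | bus: BusRd,Flush
[16] P1: load  L5 | P0:S(61), P1:S(61) | bus: none
[17] P1: load  L6 | P0:I, P1:S(70) | bus: none
[18] P1: load  L5 | P0:S(61), P1:S(61) | bus: none
[19] P1: load  L4 | P0:S(7), P1:S(7) | bus: none
[20] P0: load  L0 | P0:S(39), P1:S(39) | bus: BusRd,Flush
[21] P1: load  L6 | P0:I, P1:S(70) | bus: none
[22] P1: load  L5 | P0:S(61), P1:S(61) | bus: none

state = I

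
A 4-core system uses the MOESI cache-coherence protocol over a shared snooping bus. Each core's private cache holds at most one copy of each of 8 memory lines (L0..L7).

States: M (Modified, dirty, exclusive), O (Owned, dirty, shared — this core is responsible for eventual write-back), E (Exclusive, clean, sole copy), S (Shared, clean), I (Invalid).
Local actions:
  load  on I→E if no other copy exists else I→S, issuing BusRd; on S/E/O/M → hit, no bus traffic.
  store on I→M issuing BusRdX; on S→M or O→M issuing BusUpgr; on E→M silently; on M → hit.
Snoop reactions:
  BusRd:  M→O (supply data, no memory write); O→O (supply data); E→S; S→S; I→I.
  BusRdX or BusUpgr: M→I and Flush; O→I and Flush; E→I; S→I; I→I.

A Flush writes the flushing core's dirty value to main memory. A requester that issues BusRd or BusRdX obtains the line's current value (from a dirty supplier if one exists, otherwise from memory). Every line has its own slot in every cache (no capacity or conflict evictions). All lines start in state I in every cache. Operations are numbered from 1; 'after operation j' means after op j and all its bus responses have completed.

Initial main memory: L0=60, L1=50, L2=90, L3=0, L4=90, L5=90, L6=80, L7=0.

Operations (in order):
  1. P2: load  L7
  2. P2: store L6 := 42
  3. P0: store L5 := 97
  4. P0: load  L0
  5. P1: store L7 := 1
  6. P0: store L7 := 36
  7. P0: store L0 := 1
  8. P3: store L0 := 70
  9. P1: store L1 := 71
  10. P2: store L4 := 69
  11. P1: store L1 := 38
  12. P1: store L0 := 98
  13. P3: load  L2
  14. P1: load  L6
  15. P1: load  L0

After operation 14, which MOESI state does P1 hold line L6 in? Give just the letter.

  op1 P2: load  L7 → I/I/E/I on L7; bus BusRd; mem=0
  op2 P2: store L6 := 42 → I/I/M/I on L6; bus BusRdX; mem=80
  op3 P0: store L5 := 97 → M/I/I/I on L5; bus BusRdX; mem=90
  op4 P0: load  L0 → E/I/I/I on L0; bus BusRd; mem=60
  op5 P1: store L7 := 1 → I/M/I/I on L7; bus BusRdX; mem=0
  op6 P0: store L7 := 36 → M/I/I/I on L7; bus BusRdX Flush; mem=1
  op7 P0: store L0 := 1 → M/I/I/I on L0; bus (none); mem=60
  op8 P3: store L0 := 70 → I/I/I/M on L0; bus BusRdX Flush; mem=1
  op9 P1: store L1 := 71 → I/M/I/I on L1; bus BusRdX; mem=50
  op10 P2: store L4 := 69 → I/I/M/I on L4; bus BusRdX; mem=90
  op11 P1: store L1 := 38 → I/M/I/I on L1; bus (none); mem=50
  op12 P1: store L0 := 98 → I/M/I/I on L0; bus BusRdX Flush; mem=70
  op13 P3: load  L2 → I/I/I/E on L2; bus BusRd; mem=90
  op14 P1: load  L6 → I/S/O/I on L6; bus BusRd; mem=80
  op15 P1: load  L0 → I/M/I/I on L0; bus (none); mem=70

state = S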